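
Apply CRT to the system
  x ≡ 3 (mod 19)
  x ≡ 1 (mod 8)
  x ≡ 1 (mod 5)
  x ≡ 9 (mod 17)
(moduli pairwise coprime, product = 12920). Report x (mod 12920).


Product of moduli M = 19 · 8 · 5 · 17 = 12920.
Merge one congruence at a time:
  Start: x ≡ 3 (mod 19).
  Combine with x ≡ 1 (mod 8); new modulus lcm = 152.
    Write x = 3 + 19·t and substitute into x ≡ 1 (mod 8): 19·t ≡ 1 − 3 = -2 (mod 8).
    Reduce coefficients mod 8: 3·t ≡ 6 (mod 8).
    The inverse of 3 mod 8 is 3 (since 3·3 = 9 = 1·8 + 1), so t ≡ 3·6 = 18 ≡ 2 (mod 8).
    Then x = 3 + 19·2 = 41, valid modulo lcm(19, 8) = 152: x ≡ 41 (mod 152).
  Combine with x ≡ 1 (mod 5); new modulus lcm = 760.
    Write x = 41 + 152·t and substitute into x ≡ 1 (mod 5): 152·t ≡ 1 − 41 = -40 (mod 5).
    Reduce coefficients mod 5: 2·t ≡ 0 (mod 5).
    The inverse of 2 mod 5 is 3 (since 2·3 = 6 = 1·5 + 1), so t ≡ 3·0 = 0 ≡ 0 (mod 5).
    Then x = 41 + 152·0 = 41, valid modulo lcm(152, 5) = 760: x ≡ 41 (mod 760).
  Combine with x ≡ 9 (mod 17); new modulus lcm = 12920.
    Write x = 41 + 760·t and substitute into x ≡ 9 (mod 17): 760·t ≡ 9 − 41 = -32 (mod 17).
    Reduce coefficients mod 17: 12·t ≡ 2 (mod 17).
    The inverse of 12 mod 17 is 10 (since 12·10 = 120 = 7·17 + 1), so t ≡ 10·2 = 20 ≡ 3 (mod 17).
    Then x = 41 + 760·3 = 2321, valid modulo lcm(760, 17) = 12920: x ≡ 2321 (mod 12920).
Verify against each original: 2321 mod 19 = 3, 2321 mod 8 = 1, 2321 mod 5 = 1, 2321 mod 17 = 9.

x ≡ 2321 (mod 12920).


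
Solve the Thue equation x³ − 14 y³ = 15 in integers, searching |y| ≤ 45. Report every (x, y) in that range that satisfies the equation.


The equation is x³ - 14y³ = 15. For fixed y, x³ = 14·y³ + 15, so a solution requires the RHS to be a perfect cube.
Strategy: iterate y from -45 to 45, compute RHS = 14·y³ + 15, and check whether it is a (positive or negative) perfect cube.
Check small values of y:
  y = 0: RHS = 15 is not a perfect cube.
  y = 1: RHS = 29 is not a perfect cube.
  y = -1: RHS = 1 = (1)³ ⇒ x = 1 works.
  y = 2: RHS = 127 is not a perfect cube.
  y = -2: RHS = -97 is not a perfect cube.
  y = 3: RHS = 393 is not a perfect cube.
  y = -3: RHS = -363 is not a perfect cube.
Continuing the search up to |y| = 45 finds no further solutions beyond those listed.
Collected solutions: (1, -1).

Solutions (with |y| ≤ 45): (1, -1).


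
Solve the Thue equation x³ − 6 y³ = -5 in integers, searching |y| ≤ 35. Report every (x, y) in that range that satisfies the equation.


The equation is x³ - 6y³ = -5. For fixed y, x³ = 6·y³ − 5, so a solution requires the RHS to be a perfect cube.
Strategy: iterate y from -35 to 35, compute RHS = 6·y³ − 5, and check whether it is a (positive or negative) perfect cube.
Check small values of y:
  y = 0: RHS = -5 is not a perfect cube.
  y = 1: RHS = 1 = (1)³ ⇒ x = 1 works.
  y = -1: RHS = -11 is not a perfect cube.
  y = 2: RHS = 43 is not a perfect cube.
  y = -2: RHS = -53 is not a perfect cube.
  y = 3: RHS = 157 is not a perfect cube.
  y = -3: RHS = -167 is not a perfect cube.
Continuing the search up to |y| = 35 finds no further solutions beyond those listed.
Collected solutions: (1, 1).

Solutions (with |y| ≤ 35): (1, 1).


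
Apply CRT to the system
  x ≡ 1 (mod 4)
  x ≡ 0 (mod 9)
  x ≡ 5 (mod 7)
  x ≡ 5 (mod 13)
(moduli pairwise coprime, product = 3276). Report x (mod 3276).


Product of moduli M = 4 · 9 · 7 · 13 = 3276.
Merge one congruence at a time:
  Start: x ≡ 1 (mod 4).
  Combine with x ≡ 0 (mod 9); new modulus lcm = 36.
    Write x = 1 + 4·t and substitute into x ≡ 0 (mod 9): 4·t ≡ 0 − 1 = -1 (mod 9).
    Reduce coefficients mod 9: 4·t ≡ 8 (mod 9).
    The inverse of 4 mod 9 is 7 (since 4·7 = 28 = 3·9 + 1), so t ≡ 7·8 = 56 ≡ 2 (mod 9).
    Then x = 1 + 4·2 = 9, valid modulo lcm(4, 9) = 36: x ≡ 9 (mod 36).
  Combine with x ≡ 5 (mod 7); new modulus lcm = 252.
    Write x = 9 + 36·t and substitute into x ≡ 5 (mod 7): 36·t ≡ 5 − 9 = -4 (mod 7).
    Reduce coefficients mod 7: 1·t ≡ 3 (mod 7).
    So t ≡ 3 (mod 7).
    Then x = 9 + 36·3 = 117, valid modulo lcm(36, 7) = 252: x ≡ 117 (mod 252).
  Combine with x ≡ 5 (mod 13); new modulus lcm = 3276.
    Write x = 117 + 252·t and substitute into x ≡ 5 (mod 13): 252·t ≡ 5 − 117 = -112 (mod 13).
    Reduce coefficients mod 13: 5·t ≡ 5 (mod 13).
    The inverse of 5 mod 13 is 8 (since 5·8 = 40 = 3·13 + 1), so t ≡ 8·5 = 40 ≡ 1 (mod 13).
    Then x = 117 + 252·1 = 369, valid modulo lcm(252, 13) = 3276: x ≡ 369 (mod 3276).
Verify against each original: 369 mod 4 = 1, 369 mod 9 = 0, 369 mod 7 = 5, 369 mod 13 = 5.

x ≡ 369 (mod 3276).


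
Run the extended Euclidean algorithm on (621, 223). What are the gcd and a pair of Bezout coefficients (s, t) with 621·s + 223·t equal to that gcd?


Euclidean algorithm on (621, 223) — divide until remainder is 0:
  621 = 2 · 223 + 175
  223 = 1 · 175 + 48
  175 = 3 · 48 + 31
  48 = 1 · 31 + 17
  31 = 1 · 17 + 14
  17 = 1 · 14 + 3
  14 = 4 · 3 + 2
  3 = 1 · 2 + 1
  2 = 2 · 1 + 0
gcd(621, 223) = 1.
Track Bezout coefficients alongside the remainders: start with r₀ = 621 = a·1 + b·0 (s = 1, t = 0) and r₁ = 223 = a·0 + b·1 (s = 0, t = 1); each new remainder r_{k+1} = r_{k-1} − q_k·r_k inherits s_{k+1} = s_{k-1} − q_k·s_k, t_{k+1} = t_{k-1} − q_k·t_k, so r_k = a·s_k + b·t_k at every step:
  q = 2: r = 175, s = 1 − 2·0 = 1, t = 0 − 2·1 = -2  (check: 621·1 + 223·(-2) = 175)
  q = 1: r = 48, s = 0 − 1·1 = -1, t = 1 − 1·(-2) = 3  (check: 621·(-1) + 223·3 = 48)
  q = 3: r = 31, s = 1 − 3·(-1) = 4, t = -2 − 3·3 = -11  (check: 621·4 + 223·(-11) = 31)
  q = 1: r = 17, s = -1 − 1·4 = -5, t = 3 − 1·(-11) = 14  (check: 621·(-5) + 223·14 = 17)
  q = 1: r = 14, s = 4 − 1·(-5) = 9, t = -11 − 1·14 = -25  (check: 621·9 + 223·(-25) = 14)
  q = 1: r = 3, s = -5 − 1·9 = -14, t = 14 − 1·(-25) = 39  (check: 621·(-14) + 223·39 = 3)
  q = 4: r = 2, s = 9 − 4·(-14) = 65, t = -25 − 4·39 = -181  (check: 621·65 + 223·(-181) = 2)
  q = 1: r = 1, s = -14 − 1·65 = -79, t = 39 − 1·(-181) = 220  (check: 621·(-79) + 223·220 = 1)
The row with r = 1 (the gcd) gives the Bezout coefficients s = -79, t = 220.
Result: 621 · (-79) + 223 · (220) = 1.

gcd(621, 223) = 1; s = -79, t = 220 (check: 621·(-79) + 223·220 = 1).


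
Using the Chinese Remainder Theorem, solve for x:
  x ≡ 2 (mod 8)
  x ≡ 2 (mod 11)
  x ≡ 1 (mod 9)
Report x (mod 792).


Moduli 8, 11, 9 are pairwise coprime; by CRT there is a unique solution modulo M = 8 · 11 · 9 = 792.
Solve pairwise, accumulating the modulus:
  Start with x ≡ 2 (mod 8).
  Combine with x ≡ 2 (mod 11): since gcd(8, 11) = 1, we get a unique residue mod 88.
    Write x = 2 + 8·t and substitute into x ≡ 2 (mod 11): 8·t ≡ 2 − 2 = 0 (mod 11).
    The inverse of 8 mod 11 is 7 (since 8·7 = 56 = 5·11 + 1), so t ≡ 7·0 = 0 ≡ 0 (mod 11).
    Then x = 2 + 8·0 = 2, valid modulo lcm(8, 11) = 88: x ≡ 2 (mod 88).
  Combine with x ≡ 1 (mod 9): since gcd(88, 9) = 1, we get a unique residue mod 792.
    Write x = 2 + 88·t and substitute into x ≡ 1 (mod 9): 88·t ≡ 1 − 2 = -1 (mod 9).
    Reduce coefficients mod 9: 7·t ≡ 8 (mod 9).
    The inverse of 7 mod 9 is 4 (since 7·4 = 28 = 3·9 + 1), so t ≡ 4·8 = 32 ≡ 5 (mod 9).
    Then x = 2 + 88·5 = 442, valid modulo lcm(88, 9) = 792: x ≡ 442 (mod 792).
Verify: 442 mod 8 = 2 ✓, 442 mod 11 = 2 ✓, 442 mod 9 = 1 ✓.

x ≡ 442 (mod 792).


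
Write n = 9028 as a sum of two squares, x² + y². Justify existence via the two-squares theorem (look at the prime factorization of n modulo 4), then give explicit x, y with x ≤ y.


Step 1: Factor n = 9028 = 2^2 · 37 · 61.
Step 2: Check the mod-4 condition on each prime factor: 2 = 2 (special); 37 ≡ 1 (mod 4), exponent 1; 61 ≡ 1 (mod 4), exponent 1.
All primes ≡ 3 (mod 4) appear to even exponent (or don't appear), so by the two-squares theorem n IS expressible as a sum of two squares.
Step 3: Build a representation. Group n = k² · m with k = 2 and m = 37 · 61 = 2257 (a product of primes ≡ 1 (mod 4)); a representation of m scales to one of n via (k·x)² + (k·y)² = k²(x² + y²). Each prime p ≡ 1 (mod 4) is itself a sum of two squares; find a² by testing p − a² for a perfect square:
  37: 37 − 1² = 36 = 6² ⇒ 37 = 1² + 6².
  61: 61 − 1² = 60, 61 − 2² = 57, 61 − 3² = 52, 61 − 4² = 45, 61 − 5² = 36 = 6² ⇒ 61 = 5² + 6².
  Combine using the Brahmagupta–Fibonacci identity (a² + b²)(c² + d²) = (ac − bd)² + (ad + bc)² = (ac + bd)² + (ad − bc)²:
  37 · 61 = 2257: from (1² + 6²)(5² + 6²), take (1·5 − 6·6, 1·6 + 6·5) = (5 − 36, 6 + 30) = (-31, 36); dropping signs (only squares matter) gives (31, 36); check 31² + 36² = 961 + 1296 = 2257 ✓.
  Scale by k = 2: (2·31, 2·36) = (62, 72).
Step 4: Order so x ≤ y and verify: 62² + 72² = 3844 + 5184 = 9028 = n. ✓

n = 9028 = 62² + 72² (one valid representation with x ≤ y).


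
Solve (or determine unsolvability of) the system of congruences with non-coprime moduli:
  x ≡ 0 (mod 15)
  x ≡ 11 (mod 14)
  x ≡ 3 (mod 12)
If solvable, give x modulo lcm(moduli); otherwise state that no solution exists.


Moduli 15, 14, 12 are not pairwise coprime, so CRT works modulo lcm(m_i) when all pairwise compatibility conditions hold.
Pairwise compatibility: gcd(m_i, m_j) must divide a_i - a_j for every pair.
Merge one congruence at a time:
  Start: x ≡ 0 (mod 15).
  Combine with x ≡ 11 (mod 14): gcd(15, 14) = 1; 11 - 0 = 11, which IS divisible by 1, so compatible.
    Write x = 0 + 15·t and substitute into x ≡ 11 (mod 14): 15·t ≡ 11 − 0 = 11 (mod 14).
    Reduce coefficients mod 14: 1·t ≡ 11 (mod 14).
    So t ≡ 11 (mod 14).
    Then x = 0 + 15·11 = 165, valid modulo lcm(15, 14) = 210: x ≡ 165 (mod 210).
  Combine with x ≡ 3 (mod 12): gcd(210, 12) = 6; 3 - 165 = -162, which IS divisible by 6, so compatible.
    Write x = 165 + 210·t and substitute into x ≡ 3 (mod 12): 210·t ≡ 3 − 165 = -162 (mod 12).
    Divide the congruence (and modulus) by g = 6: 35·t ≡ -27 (mod 2).
    Reduce coefficients mod 2: 1·t ≡ 1 (mod 2).
    So t ≡ 1 (mod 2).
    Then x = 165 + 210·1 = 375, valid modulo lcm(210, 12) = 420: x ≡ 375 (mod 420).
Verify: 375 mod 15 = 0, 375 mod 14 = 11, 375 mod 12 = 3.

x ≡ 375 (mod 420).


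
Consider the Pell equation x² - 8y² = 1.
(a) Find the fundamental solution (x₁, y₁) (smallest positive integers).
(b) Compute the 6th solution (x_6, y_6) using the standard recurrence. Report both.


Step 1: Find the fundamental solution (x₁, y₁) of x² - 8y² = 1.
  Expand √8 as a continued fraction. a₀ = ⌊√8⌋ = 2; iterate m_{k+1} = d_k·a_k − m_k, d_{k+1} = (8 − m_{k+1}²)/d_k, a_{k+1} = ⌊(a₀ + m_{k+1})/d_{k+1}⌋ (starting m₀ = 0, d₀ = 1), with convergents p_k = a_k·p_{k-1} + p_{k-2}, q_k = a_k·q_{k-1} + q_{k-2} (p₋₁ = 1, q₋₁ = 0):
  k = 0: a₀ = 2; p₀/q₀ = 2/1; p₀² − 8·q₀² = 4 − 8 = -4.
  k = 1: m = 2, d = 4, a = ⌊(2 + 2)/4⌋ = 1; p/q = (1·2 + 1)/(1·1 + 0) = 3/1; p² − 8·q² = 9 − 8 = 1.
  The first convergent with p² − 8·q² = 1 gives the fundamental solution (x₁, y₁) = (3, 1).
Step 2: Apply the recurrence (x_{n+1}, y_{n+1}) = (x₁x_n + 8y₁y_n, x₁y_n + y₁x_n) repeatedly.
  From (x_1, y_1) = (3, 1): x_2 = 3·3 + 8·1·1 = 17; y_2 = 3·1 + 1·3 = 6.
  From (x_2, y_2) = (17, 6): x_3 = 3·17 + 8·1·6 = 99; y_3 = 3·6 + 1·17 = 35.
  From (x_3, y_3) = (99, 35): x_4 = 3·99 + 8·1·35 = 577; y_4 = 3·35 + 1·99 = 204.
  From (x_4, y_4) = (577, 204): x_5 = 3·577 + 8·1·204 = 3363; y_5 = 3·204 + 1·577 = 1189.
  From (x_5, y_5) = (3363, 1189): x_6 = 3·3363 + 8·1·1189 = 19601; y_6 = 3·1189 + 1·3363 = 6930.
Step 3: Verify x_6² - 8·y_6² = 384199201 - 384199200 = 1 (should be 1). ✓

(x_1, y_1) = (3, 1); (x_6, y_6) = (19601, 6930).


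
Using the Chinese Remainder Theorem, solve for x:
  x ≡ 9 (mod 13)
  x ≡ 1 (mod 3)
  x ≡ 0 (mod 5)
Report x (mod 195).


Moduli 13, 3, 5 are pairwise coprime; by CRT there is a unique solution modulo M = 13 · 3 · 5 = 195.
Solve pairwise, accumulating the modulus:
  Start with x ≡ 9 (mod 13).
  Combine with x ≡ 1 (mod 3): since gcd(13, 3) = 1, we get a unique residue mod 39.
    Write x = 9 + 13·t and substitute into x ≡ 1 (mod 3): 13·t ≡ 1 − 9 = -8 (mod 3).
    Reduce coefficients mod 3: 1·t ≡ 1 (mod 3).
    So t ≡ 1 (mod 3).
    Then x = 9 + 13·1 = 22, valid modulo lcm(13, 3) = 39: x ≡ 22 (mod 39).
  Combine with x ≡ 0 (mod 5): since gcd(39, 5) = 1, we get a unique residue mod 195.
    Write x = 22 + 39·t and substitute into x ≡ 0 (mod 5): 39·t ≡ 0 − 22 = -22 (mod 5).
    Reduce coefficients mod 5: 4·t ≡ 3 (mod 5).
    The inverse of 4 mod 5 is 4 (since 4·4 = 16 = 3·5 + 1), so t ≡ 4·3 = 12 ≡ 2 (mod 5).
    Then x = 22 + 39·2 = 100, valid modulo lcm(39, 5) = 195: x ≡ 100 (mod 195).
Verify: 100 mod 13 = 9 ✓, 100 mod 3 = 1 ✓, 100 mod 5 = 0 ✓.

x ≡ 100 (mod 195).


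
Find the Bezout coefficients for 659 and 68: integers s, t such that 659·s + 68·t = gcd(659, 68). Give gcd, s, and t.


Euclidean algorithm on (659, 68) — divide until remainder is 0:
  659 = 9 · 68 + 47
  68 = 1 · 47 + 21
  47 = 2 · 21 + 5
  21 = 4 · 5 + 1
  5 = 5 · 1 + 0
gcd(659, 68) = 1.
Track Bezout coefficients alongside the remainders: start with r₀ = 659 = a·1 + b·0 (s = 1, t = 0) and r₁ = 68 = a·0 + b·1 (s = 0, t = 1); each new remainder r_{k+1} = r_{k-1} − q_k·r_k inherits s_{k+1} = s_{k-1} − q_k·s_k, t_{k+1} = t_{k-1} − q_k·t_k, so r_k = a·s_k + b·t_k at every step:
  q = 9: r = 47, s = 1 − 9·0 = 1, t = 0 − 9·1 = -9  (check: 659·1 + 68·(-9) = 47)
  q = 1: r = 21, s = 0 − 1·1 = -1, t = 1 − 1·(-9) = 10  (check: 659·(-1) + 68·10 = 21)
  q = 2: r = 5, s = 1 − 2·(-1) = 3, t = -9 − 2·10 = -29  (check: 659·3 + 68·(-29) = 5)
  q = 4: r = 1, s = -1 − 4·3 = -13, t = 10 − 4·(-29) = 126  (check: 659·(-13) + 68·126 = 1)
The row with r = 1 (the gcd) gives the Bezout coefficients s = -13, t = 126.
Result: 659 · (-13) + 68 · (126) = 1.

gcd(659, 68) = 1; s = -13, t = 126 (check: 659·(-13) + 68·126 = 1).


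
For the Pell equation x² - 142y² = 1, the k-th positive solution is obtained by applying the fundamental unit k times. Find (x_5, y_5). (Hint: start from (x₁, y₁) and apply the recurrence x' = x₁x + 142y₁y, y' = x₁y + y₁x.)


Step 1: Find the fundamental solution (x₁, y₁) of x² - 142y² = 1.
  Expand √142 as a continued fraction. a₀ = ⌊√142⌋ = 11; iterate m_{k+1} = d_k·a_k − m_k, d_{k+1} = (142 − m_{k+1}²)/d_k, a_{k+1} = ⌊(a₀ + m_{k+1})/d_{k+1}⌋ (starting m₀ = 0, d₀ = 1), with convergents p_k = a_k·p_{k-1} + p_{k-2}, q_k = a_k·q_{k-1} + q_{k-2} (p₋₁ = 1, q₋₁ = 0):
  k = 0: a₀ = 11; p₀/q₀ = 11/1; p₀² − 142·q₀² = 121 − 142 = -21.
  k = 1: m = 11, d = 21, a = ⌊(11 + 11)/21⌋ = 1; p/q = (1·11 + 1)/(1·1 + 0) = 12/1; p² − 142·q² = 144 − 142 = 2.
  k = 2: m = 10, d = 2, a = ⌊(11 + 10)/2⌋ = 10; p/q = (10·12 + 11)/(10·1 + 1) = 131/11; p² − 142·q² = 17161 − 17182 = -21.
  k = 3: m = 10, d = 21, a = ⌊(11 + 10)/21⌋ = 1; p/q = (1·131 + 12)/(1·11 + 1) = 143/12; p² − 142·q² = 20449 − 20448 = 1.
  The first convergent with p² − 142·q² = 1 gives the fundamental solution (x₁, y₁) = (143, 12).
Step 2: Apply the recurrence (x_{n+1}, y_{n+1}) = (x₁x_n + 142y₁y_n, x₁y_n + y₁x_n) repeatedly.
  From (x_1, y_1) = (143, 12): x_2 = 143·143 + 142·12·12 = 40897; y_2 = 143·12 + 12·143 = 3432.
  From (x_2, y_2) = (40897, 3432): x_3 = 143·40897 + 142·12·3432 = 11696399; y_3 = 143·3432 + 12·40897 = 981540.
  From (x_3, y_3) = (11696399, 981540): x_4 = 143·11696399 + 142·12·981540 = 3345129217; y_4 = 143·981540 + 12·11696399 = 280717008.
  From (x_4, y_4) = (3345129217, 280717008): x_5 = 143·3345129217 + 142·12·280717008 = 956695259663; y_5 = 143·280717008 + 12·3345129217 = 80284082748.
Step 3: Verify x_5² - 142·y_5² = 915265819861654994873569 - 915265819861654994873568 = 1 (should be 1). ✓

(x_1, y_1) = (143, 12); (x_5, y_5) = (956695259663, 80284082748).


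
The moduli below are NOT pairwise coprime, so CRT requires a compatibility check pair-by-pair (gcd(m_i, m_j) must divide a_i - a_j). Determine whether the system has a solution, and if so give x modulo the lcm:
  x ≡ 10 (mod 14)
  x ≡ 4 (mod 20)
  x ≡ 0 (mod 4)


Moduli 14, 20, 4 are not pairwise coprime, so CRT works modulo lcm(m_i) when all pairwise compatibility conditions hold.
Pairwise compatibility: gcd(m_i, m_j) must divide a_i - a_j for every pair.
Merge one congruence at a time:
  Start: x ≡ 10 (mod 14).
  Combine with x ≡ 4 (mod 20): gcd(14, 20) = 2; 4 - 10 = -6, which IS divisible by 2, so compatible.
    Write x = 10 + 14·t and substitute into x ≡ 4 (mod 20): 14·t ≡ 4 − 10 = -6 (mod 20).
    Divide the congruence (and modulus) by g = 2: 7·t ≡ -3 (mod 10).
    Reduce coefficients mod 10: 7·t ≡ 7 (mod 10).
    The inverse of 7 mod 10 is 3 (since 7·3 = 21 = 2·10 + 1), so t ≡ 3·7 = 21 ≡ 1 (mod 10).
    Then x = 10 + 14·1 = 24, valid modulo lcm(14, 20) = 140: x ≡ 24 (mod 140).
  Combine with x ≡ 0 (mod 4): gcd(140, 4) = 4; 0 - 24 = -24, which IS divisible by 4, so compatible.
    Write x = 24 + 140·t and substitute into x ≡ 0 (mod 4): 140·t ≡ 0 − 24 = -24 (mod 4).
    Divide the congruence (and modulus) by g = 4: 35·t ≡ -6 (mod 1).
    Modulo 1 every t works; take t = 0.
    Then x = 24 + 140·0 = 24, valid modulo lcm(140, 4) = 140: x ≡ 24 (mod 140).
Verify: 24 mod 14 = 10, 24 mod 20 = 4, 24 mod 4 = 0.

x ≡ 24 (mod 140).


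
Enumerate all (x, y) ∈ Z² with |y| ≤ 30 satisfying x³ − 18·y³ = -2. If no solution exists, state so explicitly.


The equation is x³ - 18y³ = -2. For fixed y, x³ = 18·y³ − 2, so a solution requires the RHS to be a perfect cube.
Strategy: iterate y from -30 to 30, compute RHS = 18·y³ − 2, and check whether it is a (positive or negative) perfect cube.
Check small values of y:
  y = 0: RHS = -2 is not a perfect cube.
  y = 1: RHS = 16 is not a perfect cube.
  y = -1: RHS = -20 is not a perfect cube.
  y = 2: RHS = 142 is not a perfect cube.
  y = -2: RHS = -146 is not a perfect cube.
  y = 3: RHS = 484 is not a perfect cube.
  y = -3: RHS = -488 is not a perfect cube.
Continuing the search up to |y| = 30 finds no solutions either.
No (x, y) in the scanned range satisfies the equation.

No integer solutions with |y| ≤ 30.


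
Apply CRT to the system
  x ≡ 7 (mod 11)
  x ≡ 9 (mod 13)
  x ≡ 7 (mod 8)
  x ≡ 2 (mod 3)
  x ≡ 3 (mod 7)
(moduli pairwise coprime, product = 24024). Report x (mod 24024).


Product of moduli M = 11 · 13 · 8 · 3 · 7 = 24024.
Merge one congruence at a time:
  Start: x ≡ 7 (mod 11).
  Combine with x ≡ 9 (mod 13); new modulus lcm = 143.
    Write x = 7 + 11·t and substitute into x ≡ 9 (mod 13): 11·t ≡ 9 − 7 = 2 (mod 13).
    The inverse of 11 mod 13 is 6 (since 11·6 = 66 = 5·13 + 1), so t ≡ 6·2 = 12 ≡ 12 (mod 13).
    Then x = 7 + 11·12 = 139, valid modulo lcm(11, 13) = 143: x ≡ 139 (mod 143).
  Combine with x ≡ 7 (mod 8); new modulus lcm = 1144.
    Write x = 139 + 143·t and substitute into x ≡ 7 (mod 8): 143·t ≡ 7 − 139 = -132 (mod 8).
    Reduce coefficients mod 8: 7·t ≡ 4 (mod 8).
    The inverse of 7 mod 8 is 7 (since 7·7 = 49 = 6·8 + 1), so t ≡ 7·4 = 28 ≡ 4 (mod 8).
    Then x = 139 + 143·4 = 711, valid modulo lcm(143, 8) = 1144: x ≡ 711 (mod 1144).
  Combine with x ≡ 2 (mod 3); new modulus lcm = 3432.
    Write x = 711 + 1144·t and substitute into x ≡ 2 (mod 3): 1144·t ≡ 2 − 711 = -709 (mod 3).
    Reduce coefficients mod 3: 1·t ≡ 2 (mod 3).
    So t ≡ 2 (mod 3).
    Then x = 711 + 1144·2 = 2999, valid modulo lcm(1144, 3) = 3432: x ≡ 2999 (mod 3432).
  Combine with x ≡ 3 (mod 7); new modulus lcm = 24024.
    Write x = 2999 + 3432·t and substitute into x ≡ 3 (mod 7): 3432·t ≡ 3 − 2999 = -2996 (mod 7).
    Reduce coefficients mod 7: 2·t ≡ 0 (mod 7).
    The inverse of 2 mod 7 is 4 (since 2·4 = 8 = 1·7 + 1), so t ≡ 4·0 = 0 ≡ 0 (mod 7).
    Then x = 2999 + 3432·0 = 2999, valid modulo lcm(3432, 7) = 24024: x ≡ 2999 (mod 24024).
Verify against each original: 2999 mod 11 = 7, 2999 mod 13 = 9, 2999 mod 8 = 7, 2999 mod 3 = 2, 2999 mod 7 = 3.

x ≡ 2999 (mod 24024).


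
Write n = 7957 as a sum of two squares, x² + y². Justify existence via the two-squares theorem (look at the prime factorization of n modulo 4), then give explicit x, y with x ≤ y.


Step 1: Factor n = 7957 = 73 · 109.
Step 2: Check the mod-4 condition on each prime factor: 73 ≡ 1 (mod 4), exponent 1; 109 ≡ 1 (mod 4), exponent 1.
All primes ≡ 3 (mod 4) appear to even exponent (or don't appear), so by the two-squares theorem n IS expressible as a sum of two squares.
Step 3: Build a representation. Here n = 73 · 109 is a product of primes ≡ 1 (mod 4). Each prime p ≡ 1 (mod 4) is itself a sum of two squares; find a² by testing p − a² for a perfect square:
  73: 73 − 1² = 72, 73 − 2² = 69, 73 − 3² = 64 = 8² ⇒ 73 = 3² + 8².
  109: 109 − 1² = 108, 109 − 2² = 105, 109 − 3² = 100 = 10² ⇒ 109 = 3² + 10².
  Combine using the Brahmagupta–Fibonacci identity (a² + b²)(c² + d²) = (ac − bd)² + (ad + bc)² = (ac + bd)² + (ad − bc)²:
  73 · 109 = 7957: from (3² + 8²)(3² + 10²), take (3·3 − 8·10, 3·10 + 8·3) = (9 − 80, 30 + 24) = (-71, 54); dropping signs (only squares matter) gives (71, 54); check 71² + 54² = 5041 + 2916 = 7957 ✓.
Step 4: Order so x ≤ y and verify: 54² + 71² = 2916 + 5041 = 7957 = n. ✓

n = 7957 = 54² + 71² (one valid representation with x ≤ y).


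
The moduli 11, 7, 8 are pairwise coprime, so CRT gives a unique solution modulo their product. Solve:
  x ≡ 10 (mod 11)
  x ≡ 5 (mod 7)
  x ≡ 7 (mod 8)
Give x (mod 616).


Moduli 11, 7, 8 are pairwise coprime; by CRT there is a unique solution modulo M = 11 · 7 · 8 = 616.
Solve pairwise, accumulating the modulus:
  Start with x ≡ 10 (mod 11).
  Combine with x ≡ 5 (mod 7): since gcd(11, 7) = 1, we get a unique residue mod 77.
    Write x = 10 + 11·t and substitute into x ≡ 5 (mod 7): 11·t ≡ 5 − 10 = -5 (mod 7).
    Reduce coefficients mod 7: 4·t ≡ 2 (mod 7).
    The inverse of 4 mod 7 is 2 (since 4·2 = 8 = 1·7 + 1), so t ≡ 2·2 = 4 ≡ 4 (mod 7).
    Then x = 10 + 11·4 = 54, valid modulo lcm(11, 7) = 77: x ≡ 54 (mod 77).
  Combine with x ≡ 7 (mod 8): since gcd(77, 8) = 1, we get a unique residue mod 616.
    Write x = 54 + 77·t and substitute into x ≡ 7 (mod 8): 77·t ≡ 7 − 54 = -47 (mod 8).
    Reduce coefficients mod 8: 5·t ≡ 1 (mod 8).
    The inverse of 5 mod 8 is 5 (since 5·5 = 25 = 3·8 + 1), so t ≡ 5·1 = 5 ≡ 5 (mod 8).
    Then x = 54 + 77·5 = 439, valid modulo lcm(77, 8) = 616: x ≡ 439 (mod 616).
Verify: 439 mod 11 = 10 ✓, 439 mod 7 = 5 ✓, 439 mod 8 = 7 ✓.

x ≡ 439 (mod 616).


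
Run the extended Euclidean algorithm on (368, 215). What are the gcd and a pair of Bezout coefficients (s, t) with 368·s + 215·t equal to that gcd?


Euclidean algorithm on (368, 215) — divide until remainder is 0:
  368 = 1 · 215 + 153
  215 = 1 · 153 + 62
  153 = 2 · 62 + 29
  62 = 2 · 29 + 4
  29 = 7 · 4 + 1
  4 = 4 · 1 + 0
gcd(368, 215) = 1.
Track Bezout coefficients alongside the remainders: start with r₀ = 368 = a·1 + b·0 (s = 1, t = 0) and r₁ = 215 = a·0 + b·1 (s = 0, t = 1); each new remainder r_{k+1} = r_{k-1} − q_k·r_k inherits s_{k+1} = s_{k-1} − q_k·s_k, t_{k+1} = t_{k-1} − q_k·t_k, so r_k = a·s_k + b·t_k at every step:
  q = 1: r = 153, s = 1 − 1·0 = 1, t = 0 − 1·1 = -1  (check: 368·1 + 215·(-1) = 153)
  q = 1: r = 62, s = 0 − 1·1 = -1, t = 1 − 1·(-1) = 2  (check: 368·(-1) + 215·2 = 62)
  q = 2: r = 29, s = 1 − 2·(-1) = 3, t = -1 − 2·2 = -5  (check: 368·3 + 215·(-5) = 29)
  q = 2: r = 4, s = -1 − 2·3 = -7, t = 2 − 2·(-5) = 12  (check: 368·(-7) + 215·12 = 4)
  q = 7: r = 1, s = 3 − 7·(-7) = 52, t = -5 − 7·12 = -89  (check: 368·52 + 215·(-89) = 1)
The row with r = 1 (the gcd) gives the Bezout coefficients s = 52, t = -89.
Result: 368 · (52) + 215 · (-89) = 1.

gcd(368, 215) = 1; s = 52, t = -89 (check: 368·52 + 215·(-89) = 1).


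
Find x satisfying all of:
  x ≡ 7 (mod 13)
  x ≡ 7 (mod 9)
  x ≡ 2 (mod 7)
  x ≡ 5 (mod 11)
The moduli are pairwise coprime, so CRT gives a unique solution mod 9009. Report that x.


Product of moduli M = 13 · 9 · 7 · 11 = 9009.
Merge one congruence at a time:
  Start: x ≡ 7 (mod 13).
  Combine with x ≡ 7 (mod 9); new modulus lcm = 117.
    Write x = 7 + 13·t and substitute into x ≡ 7 (mod 9): 13·t ≡ 7 − 7 = 0 (mod 9).
    Reduce coefficients mod 9: 4·t ≡ 0 (mod 9).
    The inverse of 4 mod 9 is 7 (since 4·7 = 28 = 3·9 + 1), so t ≡ 7·0 = 0 ≡ 0 (mod 9).
    Then x = 7 + 13·0 = 7, valid modulo lcm(13, 9) = 117: x ≡ 7 (mod 117).
  Combine with x ≡ 2 (mod 7); new modulus lcm = 819.
    Write x = 7 + 117·t and substitute into x ≡ 2 (mod 7): 117·t ≡ 2 − 7 = -5 (mod 7).
    Reduce coefficients mod 7: 5·t ≡ 2 (mod 7).
    The inverse of 5 mod 7 is 3 (since 5·3 = 15 = 2·7 + 1), so t ≡ 3·2 = 6 ≡ 6 (mod 7).
    Then x = 7 + 117·6 = 709, valid modulo lcm(117, 7) = 819: x ≡ 709 (mod 819).
  Combine with x ≡ 5 (mod 11); new modulus lcm = 9009.
    Write x = 709 + 819·t and substitute into x ≡ 5 (mod 11): 819·t ≡ 5 − 709 = -704 (mod 11).
    Reduce coefficients mod 11: 5·t ≡ 0 (mod 11).
    The inverse of 5 mod 11 is 9 (since 5·9 = 45 = 4·11 + 1), so t ≡ 9·0 = 0 ≡ 0 (mod 11).
    Then x = 709 + 819·0 = 709, valid modulo lcm(819, 11) = 9009: x ≡ 709 (mod 9009).
Verify against each original: 709 mod 13 = 7, 709 mod 9 = 7, 709 mod 7 = 2, 709 mod 11 = 5.

x ≡ 709 (mod 9009).


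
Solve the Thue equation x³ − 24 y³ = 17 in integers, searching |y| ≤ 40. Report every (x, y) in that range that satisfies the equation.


The equation is x³ - 24y³ = 17. For fixed y, x³ = 24·y³ + 17, so a solution requires the RHS to be a perfect cube.
Strategy: iterate y from -40 to 40, compute RHS = 24·y³ + 17, and check whether it is a (positive or negative) perfect cube.
Check small values of y:
  y = 0: RHS = 17 is not a perfect cube.
  y = 1: RHS = 41 is not a perfect cube.
  y = -1: RHS = -7 is not a perfect cube.
  y = 2: RHS = 209 is not a perfect cube.
  y = -2: RHS = -175 is not a perfect cube.
  y = 3: RHS = 665 is not a perfect cube.
  y = -3: RHS = -631 is not a perfect cube.
Continuing the search up to |y| = 40 finds no solutions either.
No (x, y) in the scanned range satisfies the equation.

No integer solutions with |y| ≤ 40.


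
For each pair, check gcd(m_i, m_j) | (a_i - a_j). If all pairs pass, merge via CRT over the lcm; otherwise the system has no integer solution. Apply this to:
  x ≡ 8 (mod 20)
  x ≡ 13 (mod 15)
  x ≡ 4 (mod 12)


Moduli 20, 15, 12 are not pairwise coprime, so CRT works modulo lcm(m_i) when all pairwise compatibility conditions hold.
Pairwise compatibility: gcd(m_i, m_j) must divide a_i - a_j for every pair.
Merge one congruence at a time:
  Start: x ≡ 8 (mod 20).
  Combine with x ≡ 13 (mod 15): gcd(20, 15) = 5; 13 - 8 = 5, which IS divisible by 5, so compatible.
    Write x = 8 + 20·t and substitute into x ≡ 13 (mod 15): 20·t ≡ 13 − 8 = 5 (mod 15).
    Divide the congruence (and modulus) by g = 5: 4·t ≡ 1 (mod 3).
    Reduce coefficients mod 3: 1·t ≡ 1 (mod 3).
    So t ≡ 1 (mod 3).
    Then x = 8 + 20·1 = 28, valid modulo lcm(20, 15) = 60: x ≡ 28 (mod 60).
  Combine with x ≡ 4 (mod 12): gcd(60, 12) = 12; 4 - 28 = -24, which IS divisible by 12, so compatible.
    Write x = 28 + 60·t and substitute into x ≡ 4 (mod 12): 60·t ≡ 4 − 28 = -24 (mod 12).
    Divide the congruence (and modulus) by g = 12: 5·t ≡ -2 (mod 1).
    Modulo 1 every t works; take t = 0.
    Then x = 28 + 60·0 = 28, valid modulo lcm(60, 12) = 60: x ≡ 28 (mod 60).
Verify: 28 mod 20 = 8, 28 mod 15 = 13, 28 mod 12 = 4.

x ≡ 28 (mod 60).


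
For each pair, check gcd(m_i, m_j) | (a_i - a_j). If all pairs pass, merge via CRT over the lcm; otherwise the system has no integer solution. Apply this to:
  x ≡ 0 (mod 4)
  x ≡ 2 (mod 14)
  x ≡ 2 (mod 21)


Moduli 4, 14, 21 are not pairwise coprime, so CRT works modulo lcm(m_i) when all pairwise compatibility conditions hold.
Pairwise compatibility: gcd(m_i, m_j) must divide a_i - a_j for every pair.
Merge one congruence at a time:
  Start: x ≡ 0 (mod 4).
  Combine with x ≡ 2 (mod 14): gcd(4, 14) = 2; 2 - 0 = 2, which IS divisible by 2, so compatible.
    Write x = 0 + 4·t and substitute into x ≡ 2 (mod 14): 4·t ≡ 2 − 0 = 2 (mod 14).
    Divide the congruence (and modulus) by g = 2: 2·t ≡ 1 (mod 7).
    The inverse of 2 mod 7 is 4 (since 2·4 = 8 = 1·7 + 1), so t ≡ 4·1 = 4 ≡ 4 (mod 7).
    Then x = 0 + 4·4 = 16, valid modulo lcm(4, 14) = 28: x ≡ 16 (mod 28).
  Combine with x ≡ 2 (mod 21): gcd(28, 21) = 7; 2 - 16 = -14, which IS divisible by 7, so compatible.
    Write x = 16 + 28·t and substitute into x ≡ 2 (mod 21): 28·t ≡ 2 − 16 = -14 (mod 21).
    Divide the congruence (and modulus) by g = 7: 4·t ≡ -2 (mod 3).
    Reduce coefficients mod 3: 1·t ≡ 1 (mod 3).
    So t ≡ 1 (mod 3).
    Then x = 16 + 28·1 = 44, valid modulo lcm(28, 21) = 84: x ≡ 44 (mod 84).
Verify: 44 mod 4 = 0, 44 mod 14 = 2, 44 mod 21 = 2.

x ≡ 44 (mod 84).


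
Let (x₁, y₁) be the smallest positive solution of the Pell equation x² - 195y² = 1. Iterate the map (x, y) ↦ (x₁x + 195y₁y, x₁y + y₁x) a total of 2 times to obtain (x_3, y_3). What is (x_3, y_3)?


Step 1: Find the fundamental solution (x₁, y₁) of x² - 195y² = 1.
  Expand √195 as a continued fraction. a₀ = ⌊√195⌋ = 13; iterate m_{k+1} = d_k·a_k − m_k, d_{k+1} = (195 − m_{k+1}²)/d_k, a_{k+1} = ⌊(a₀ + m_{k+1})/d_{k+1}⌋ (starting m₀ = 0, d₀ = 1), with convergents p_k = a_k·p_{k-1} + p_{k-2}, q_k = a_k·q_{k-1} + q_{k-2} (p₋₁ = 1, q₋₁ = 0):
  k = 0: a₀ = 13; p₀/q₀ = 13/1; p₀² − 195·q₀² = 169 − 195 = -26.
  k = 1: m = 13, d = 26, a = ⌊(13 + 13)/26⌋ = 1; p/q = (1·13 + 1)/(1·1 + 0) = 14/1; p² − 195·q² = 196 − 195 = 1.
  The first convergent with p² − 195·q² = 1 gives the fundamental solution (x₁, y₁) = (14, 1).
Step 2: Apply the recurrence (x_{n+1}, y_{n+1}) = (x₁x_n + 195y₁y_n, x₁y_n + y₁x_n) repeatedly.
  From (x_1, y_1) = (14, 1): x_2 = 14·14 + 195·1·1 = 391; y_2 = 14·1 + 1·14 = 28.
  From (x_2, y_2) = (391, 28): x_3 = 14·391 + 195·1·28 = 10934; y_3 = 14·28 + 1·391 = 783.
Step 3: Verify x_3² - 195·y_3² = 119552356 - 119552355 = 1 (should be 1). ✓

(x_1, y_1) = (14, 1); (x_3, y_3) = (10934, 783).


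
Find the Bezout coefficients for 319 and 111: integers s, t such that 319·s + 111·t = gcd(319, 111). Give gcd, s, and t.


Euclidean algorithm on (319, 111) — divide until remainder is 0:
  319 = 2 · 111 + 97
  111 = 1 · 97 + 14
  97 = 6 · 14 + 13
  14 = 1 · 13 + 1
  13 = 13 · 1 + 0
gcd(319, 111) = 1.
Track Bezout coefficients alongside the remainders: start with r₀ = 319 = a·1 + b·0 (s = 1, t = 0) and r₁ = 111 = a·0 + b·1 (s = 0, t = 1); each new remainder r_{k+1} = r_{k-1} − q_k·r_k inherits s_{k+1} = s_{k-1} − q_k·s_k, t_{k+1} = t_{k-1} − q_k·t_k, so r_k = a·s_k + b·t_k at every step:
  q = 2: r = 97, s = 1 − 2·0 = 1, t = 0 − 2·1 = -2  (check: 319·1 + 111·(-2) = 97)
  q = 1: r = 14, s = 0 − 1·1 = -1, t = 1 − 1·(-2) = 3  (check: 319·(-1) + 111·3 = 14)
  q = 6: r = 13, s = 1 − 6·(-1) = 7, t = -2 − 6·3 = -20  (check: 319·7 + 111·(-20) = 13)
  q = 1: r = 1, s = -1 − 1·7 = -8, t = 3 − 1·(-20) = 23  (check: 319·(-8) + 111·23 = 1)
The row with r = 1 (the gcd) gives the Bezout coefficients s = -8, t = 23.
Result: 319 · (-8) + 111 · (23) = 1.

gcd(319, 111) = 1; s = -8, t = 23 (check: 319·(-8) + 111·23 = 1).


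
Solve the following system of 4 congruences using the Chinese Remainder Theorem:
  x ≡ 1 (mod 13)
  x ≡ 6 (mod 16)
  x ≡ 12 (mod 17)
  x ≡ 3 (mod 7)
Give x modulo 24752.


Product of moduli M = 13 · 16 · 17 · 7 = 24752.
Merge one congruence at a time:
  Start: x ≡ 1 (mod 13).
  Combine with x ≡ 6 (mod 16); new modulus lcm = 208.
    Write x = 1 + 13·t and substitute into x ≡ 6 (mod 16): 13·t ≡ 6 − 1 = 5 (mod 16).
    The inverse of 13 mod 16 is 5 (since 13·5 = 65 = 4·16 + 1), so t ≡ 5·5 = 25 ≡ 9 (mod 16).
    Then x = 1 + 13·9 = 118, valid modulo lcm(13, 16) = 208: x ≡ 118 (mod 208).
  Combine with x ≡ 12 (mod 17); new modulus lcm = 3536.
    Write x = 118 + 208·t and substitute into x ≡ 12 (mod 17): 208·t ≡ 12 − 118 = -106 (mod 17).
    Reduce coefficients mod 17: 4·t ≡ 13 (mod 17).
    The inverse of 4 mod 17 is 13 (since 4·13 = 52 = 3·17 + 1), so t ≡ 13·13 = 169 ≡ 16 (mod 17).
    Then x = 118 + 208·16 = 3446, valid modulo lcm(208, 17) = 3536: x ≡ 3446 (mod 3536).
  Combine with x ≡ 3 (mod 7); new modulus lcm = 24752.
    Write x = 3446 + 3536·t and substitute into x ≡ 3 (mod 7): 3536·t ≡ 3 − 3446 = -3443 (mod 7).
    Reduce coefficients mod 7: 1·t ≡ 1 (mod 7).
    So t ≡ 1 (mod 7).
    Then x = 3446 + 3536·1 = 6982, valid modulo lcm(3536, 7) = 24752: x ≡ 6982 (mod 24752).
Verify against each original: 6982 mod 13 = 1, 6982 mod 16 = 6, 6982 mod 17 = 12, 6982 mod 7 = 3.

x ≡ 6982 (mod 24752).


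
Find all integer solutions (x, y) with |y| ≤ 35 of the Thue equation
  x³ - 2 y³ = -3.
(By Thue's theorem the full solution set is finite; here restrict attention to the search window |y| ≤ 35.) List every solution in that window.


The equation is x³ - 2y³ = -3. For fixed y, x³ = 2·y³ − 3, so a solution requires the RHS to be a perfect cube.
Strategy: iterate y from -35 to 35, compute RHS = 2·y³ − 3, and check whether it is a (positive or negative) perfect cube.
Check small values of y:
  y = 0: RHS = -3 is not a perfect cube.
  y = 1: RHS = -1 = (-1)³ ⇒ x = -1 works.
  y = -1: RHS = -5 is not a perfect cube.
  y = 2: RHS = 13 is not a perfect cube.
  y = -2: RHS = -19 is not a perfect cube.
  y = 3: RHS = 51 is not a perfect cube.
  y = -3: RHS = -57 is not a perfect cube.
Continuing, at y = 4: RHS = 125 = (5)³ ⇒ x = 5 works.
Searching the remaining y in |y| ≤ 35 finds no further solutions.
Collected solutions: (-1, 1), (5, 4).

Solutions (with |y| ≤ 35): (-1, 1), (5, 4).


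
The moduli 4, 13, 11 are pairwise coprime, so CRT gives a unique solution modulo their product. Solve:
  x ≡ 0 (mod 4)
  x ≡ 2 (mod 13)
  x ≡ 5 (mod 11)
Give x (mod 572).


Moduli 4, 13, 11 are pairwise coprime; by CRT there is a unique solution modulo M = 4 · 13 · 11 = 572.
Solve pairwise, accumulating the modulus:
  Start with x ≡ 0 (mod 4).
  Combine with x ≡ 2 (mod 13): since gcd(4, 13) = 1, we get a unique residue mod 52.
    Write x = 0 + 4·t and substitute into x ≡ 2 (mod 13): 4·t ≡ 2 − 0 = 2 (mod 13).
    The inverse of 4 mod 13 is 10 (since 4·10 = 40 = 3·13 + 1), so t ≡ 10·2 = 20 ≡ 7 (mod 13).
    Then x = 0 + 4·7 = 28, valid modulo lcm(4, 13) = 52: x ≡ 28 (mod 52).
  Combine with x ≡ 5 (mod 11): since gcd(52, 11) = 1, we get a unique residue mod 572.
    Write x = 28 + 52·t and substitute into x ≡ 5 (mod 11): 52·t ≡ 5 − 28 = -23 (mod 11).
    Reduce coefficients mod 11: 8·t ≡ 10 (mod 11).
    The inverse of 8 mod 11 is 7 (since 8·7 = 56 = 5·11 + 1), so t ≡ 7·10 = 70 ≡ 4 (mod 11).
    Then x = 28 + 52·4 = 236, valid modulo lcm(52, 11) = 572: x ≡ 236 (mod 572).
Verify: 236 mod 4 = 0 ✓, 236 mod 13 = 2 ✓, 236 mod 11 = 5 ✓.

x ≡ 236 (mod 572).


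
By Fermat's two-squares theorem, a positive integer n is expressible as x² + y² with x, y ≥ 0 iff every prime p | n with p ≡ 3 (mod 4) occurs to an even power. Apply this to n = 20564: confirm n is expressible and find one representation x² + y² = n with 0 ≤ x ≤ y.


Step 1: Factor n = 20564 = 2^2 · 53 · 97.
Step 2: Check the mod-4 condition on each prime factor: 2 = 2 (special); 53 ≡ 1 (mod 4), exponent 1; 97 ≡ 1 (mod 4), exponent 1.
All primes ≡ 3 (mod 4) appear to even exponent (or don't appear), so by the two-squares theorem n IS expressible as a sum of two squares.
Step 3: Build a representation. Group n = k² · m with k = 2 and m = 53 · 97 = 5141 (a product of primes ≡ 1 (mod 4)); a representation of m scales to one of n via (k·x)² + (k·y)² = k²(x² + y²). Each prime p ≡ 1 (mod 4) is itself a sum of two squares; find a² by testing p − a² for a perfect square:
  53: 53 − 1² = 52, 53 − 2² = 49 = 7² ⇒ 53 = 2² + 7².
  97: 97 − 1² = 96, 97 − 2² = 93, 97 − 3² = 88, 97 − 4² = 81 = 9² ⇒ 97 = 4² + 9².
  Combine using the Brahmagupta–Fibonacci identity (a² + b²)(c² + d²) = (ac − bd)² + (ad + bc)² = (ac + bd)² + (ad − bc)²:
  53 · 97 = 5141: from (2² + 7²)(4² + 9²), take (2·4 − 7·9, 2·9 + 7·4) = (8 − 63, 18 + 28) = (-55, 46); dropping signs (only squares matter) gives (55, 46); check 55² + 46² = 3025 + 2116 = 5141 ✓.
  Scale by k = 2: (2·55, 2·46) = (110, 92).
Step 4: Order so x ≤ y and verify: 92² + 110² = 8464 + 12100 = 20564 = n. ✓

n = 20564 = 92² + 110² (one valid representation with x ≤ y).


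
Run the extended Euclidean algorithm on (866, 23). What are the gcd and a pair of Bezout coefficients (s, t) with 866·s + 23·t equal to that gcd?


Euclidean algorithm on (866, 23) — divide until remainder is 0:
  866 = 37 · 23 + 15
  23 = 1 · 15 + 8
  15 = 1 · 8 + 7
  8 = 1 · 7 + 1
  7 = 7 · 1 + 0
gcd(866, 23) = 1.
Track Bezout coefficients alongside the remainders: start with r₀ = 866 = a·1 + b·0 (s = 1, t = 0) and r₁ = 23 = a·0 + b·1 (s = 0, t = 1); each new remainder r_{k+1} = r_{k-1} − q_k·r_k inherits s_{k+1} = s_{k-1} − q_k·s_k, t_{k+1} = t_{k-1} − q_k·t_k, so r_k = a·s_k + b·t_k at every step:
  q = 37: r = 15, s = 1 − 37·0 = 1, t = 0 − 37·1 = -37  (check: 866·1 + 23·(-37) = 15)
  q = 1: r = 8, s = 0 − 1·1 = -1, t = 1 − 1·(-37) = 38  (check: 866·(-1) + 23·38 = 8)
  q = 1: r = 7, s = 1 − 1·(-1) = 2, t = -37 − 1·38 = -75  (check: 866·2 + 23·(-75) = 7)
  q = 1: r = 1, s = -1 − 1·2 = -3, t = 38 − 1·(-75) = 113  (check: 866·(-3) + 23·113 = 1)
The row with r = 1 (the gcd) gives the Bezout coefficients s = -3, t = 113.
Result: 866 · (-3) + 23 · (113) = 1.

gcd(866, 23) = 1; s = -3, t = 113 (check: 866·(-3) + 23·113 = 1).


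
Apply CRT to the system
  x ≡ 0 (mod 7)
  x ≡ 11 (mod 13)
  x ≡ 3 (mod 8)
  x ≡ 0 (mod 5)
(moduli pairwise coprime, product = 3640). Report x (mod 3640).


Product of moduli M = 7 · 13 · 8 · 5 = 3640.
Merge one congruence at a time:
  Start: x ≡ 0 (mod 7).
  Combine with x ≡ 11 (mod 13); new modulus lcm = 91.
    Write x = 0 + 7·t and substitute into x ≡ 11 (mod 13): 7·t ≡ 11 − 0 = 11 (mod 13).
    The inverse of 7 mod 13 is 2 (since 7·2 = 14 = 1·13 + 1), so t ≡ 2·11 = 22 ≡ 9 (mod 13).
    Then x = 0 + 7·9 = 63, valid modulo lcm(7, 13) = 91: x ≡ 63 (mod 91).
  Combine with x ≡ 3 (mod 8); new modulus lcm = 728.
    Write x = 63 + 91·t and substitute into x ≡ 3 (mod 8): 91·t ≡ 3 − 63 = -60 (mod 8).
    Reduce coefficients mod 8: 3·t ≡ 4 (mod 8).
    The inverse of 3 mod 8 is 3 (since 3·3 = 9 = 1·8 + 1), so t ≡ 3·4 = 12 ≡ 4 (mod 8).
    Then x = 63 + 91·4 = 427, valid modulo lcm(91, 8) = 728: x ≡ 427 (mod 728).
  Combine with x ≡ 0 (mod 5); new modulus lcm = 3640.
    Write x = 427 + 728·t and substitute into x ≡ 0 (mod 5): 728·t ≡ 0 − 427 = -427 (mod 5).
    Reduce coefficients mod 5: 3·t ≡ 3 (mod 5).
    The inverse of 3 mod 5 is 2 (since 3·2 = 6 = 1·5 + 1), so t ≡ 2·3 = 6 ≡ 1 (mod 5).
    Then x = 427 + 728·1 = 1155, valid modulo lcm(728, 5) = 3640: x ≡ 1155 (mod 3640).
Verify against each original: 1155 mod 7 = 0, 1155 mod 13 = 11, 1155 mod 8 = 3, 1155 mod 5 = 0.

x ≡ 1155 (mod 3640).


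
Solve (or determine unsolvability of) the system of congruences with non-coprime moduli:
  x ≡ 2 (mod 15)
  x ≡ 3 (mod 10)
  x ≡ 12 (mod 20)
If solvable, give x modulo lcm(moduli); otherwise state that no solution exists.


Moduli 15, 10, 20 are not pairwise coprime, so CRT works modulo lcm(m_i) when all pairwise compatibility conditions hold.
Pairwise compatibility: gcd(m_i, m_j) must divide a_i - a_j for every pair.
Merge one congruence at a time:
  Start: x ≡ 2 (mod 15).
  Combine with x ≡ 3 (mod 10): gcd(15, 10) = 5, and 3 - 2 = 1 is NOT divisible by 5.
    ⇒ system is inconsistent (no integer solution).

No solution (the system is inconsistent).
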